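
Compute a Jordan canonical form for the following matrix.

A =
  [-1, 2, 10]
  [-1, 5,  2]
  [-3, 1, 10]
J_1(4) ⊕ J_2(5)

The characteristic polynomial is
  det(x·I − A) = x^3 - 14*x^2 + 65*x - 100 = (x - 5)^2*(x - 4)

Eigenvalues and multiplicities (the geometric multiplicity of λ is n − rank(A − λI), which equals the number of Jordan blocks for λ):
  λ = 4: algebraic multiplicity = 1, geometric multiplicity = 1
  λ = 5: algebraic multiplicity = 2, geometric multiplicity = 1

Determining the block sizes for each eigenvalue:
  λ = 4: one block (gm = 1), so the single block has size am = 1 → block sizes [1]
  λ = 5: one block (gm = 1), so the single block has size am = 2 → block sizes [2]

Assembling the blocks gives a Jordan form
J =
  [4, 0, 0]
  [0, 5, 1]
  [0, 0, 5]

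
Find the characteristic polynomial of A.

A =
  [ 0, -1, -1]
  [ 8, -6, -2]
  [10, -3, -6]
x^3 + 12*x^2 + 48*x + 64

Expanding det(x·I − A) (e.g. by cofactor expansion or by noting that A is similar to its Jordan form J, which has the same characteristic polynomial as A) gives
  χ_A(x) = x^3 + 12*x^2 + 48*x + 64
which factors as (x + 4)^3. The eigenvalues (with algebraic multiplicities) are λ = -4 with multiplicity 3.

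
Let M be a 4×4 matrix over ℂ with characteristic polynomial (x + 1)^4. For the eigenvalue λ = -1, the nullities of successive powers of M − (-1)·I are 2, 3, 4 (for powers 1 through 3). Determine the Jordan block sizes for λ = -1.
Block sizes for λ = -1: [3, 1]

From the dimensions of kernels of powers, the number of Jordan blocks of size at least j is d_j − d_{j−1} where d_j = dim ker(N^j) (with d_0 = 0). Computing the differences gives [2, 1, 1].
The number of blocks of size exactly k is (#blocks of size ≥ k) − (#blocks of size ≥ k + 1), so the partition is: 1 block(s) of size 1, 1 block(s) of size 3.
In nonincreasing order the block sizes are [3, 1].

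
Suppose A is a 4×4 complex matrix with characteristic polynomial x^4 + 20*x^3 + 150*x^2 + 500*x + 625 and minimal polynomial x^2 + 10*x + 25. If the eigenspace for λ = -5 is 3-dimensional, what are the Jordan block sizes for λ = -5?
Block sizes for λ = -5: [2, 1, 1]

Step 1 — from the characteristic polynomial, algebraic multiplicity of λ = -5 is 4. From dim ker(A − (-5)·I) = 3, there are exactly 3 Jordan blocks for λ = -5.
Step 2 — from the minimal polynomial, the factor (x + 5)^2 tells us the largest block for λ = -5 has size 2.
Step 3 — with total size 4, 3 blocks, and largest block 2, the block sizes (in nonincreasing order) are [2, 1, 1].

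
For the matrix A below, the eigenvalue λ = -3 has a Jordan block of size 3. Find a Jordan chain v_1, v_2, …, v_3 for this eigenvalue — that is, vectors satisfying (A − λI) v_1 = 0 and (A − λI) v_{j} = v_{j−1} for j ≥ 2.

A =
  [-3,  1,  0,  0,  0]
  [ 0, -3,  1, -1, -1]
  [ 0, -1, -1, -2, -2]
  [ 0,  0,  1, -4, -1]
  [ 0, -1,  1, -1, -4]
A Jordan chain for λ = -3 of length 3:
v_1 = (1, 0, -1, 0, -1)ᵀ
v_2 = (0, 1, 2, 1, 1)ᵀ
v_3 = (0, 0, 1, 0, 0)ᵀ

Let N = A − (-3)·I. We want v_3 with N^3 v_3 = 0 but N^2 v_3 ≠ 0; then v_{j-1} := N · v_j for j = 3, …, 2.

Pick v_3 = (0, 0, 1, 0, 0)ᵀ.
Then v_2 = N · v_3 = (0, 1, 2, 1, 1)ᵀ.
Then v_1 = N · v_2 = (1, 0, -1, 0, -1)ᵀ.

Sanity check: (A − (-3)·I) v_1 = (0, 0, 0, 0, 0)ᵀ = 0. ✓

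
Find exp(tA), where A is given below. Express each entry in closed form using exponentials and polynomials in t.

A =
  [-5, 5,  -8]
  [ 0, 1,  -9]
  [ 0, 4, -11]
e^{tA} =
  [exp(-5*t), -t^2*exp(-5*t) + 5*t*exp(-5*t), 3*t^2*exp(-5*t)/2 - 8*t*exp(-5*t)]
  [0, 6*t*exp(-5*t) + exp(-5*t), -9*t*exp(-5*t)]
  [0, 4*t*exp(-5*t), -6*t*exp(-5*t) + exp(-5*t)]

Strategy: write A = P · J · P⁻¹ where J is a Jordan canonical form, so e^{tA} = P · e^{tJ} · P⁻¹, and e^{tJ} can be computed block-by-block.

A has Jordan form
J =
  [-5,  1,  0]
  [ 0, -5,  1]
  [ 0,  0, -5]
(up to reordering of blocks).

Per-block formulas:
  For a 3×3 Jordan block J_3(-5): exp(t · J_3(-5)) = e^(-5t)·(I + t·N + (t^2/2)·N^2), where N is the 3×3 nilpotent shift.

After assembling e^{tJ} and conjugating by P, we get:

e^{tA} =
  [exp(-5*t), -t^2*exp(-5*t) + 5*t*exp(-5*t), 3*t^2*exp(-5*t)/2 - 8*t*exp(-5*t)]
  [0, 6*t*exp(-5*t) + exp(-5*t), -9*t*exp(-5*t)]
  [0, 4*t*exp(-5*t), -6*t*exp(-5*t) + exp(-5*t)]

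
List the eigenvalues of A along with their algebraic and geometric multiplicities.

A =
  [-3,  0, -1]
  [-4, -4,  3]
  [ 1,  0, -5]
λ = -4: alg = 3, geom = 1

Step 1 — factor the characteristic polynomial to read off the algebraic multiplicities:
  χ_A(x) = (x + 4)^3

Step 2 — compute geometric multiplicities via the rank-nullity identity g(λ) = n − rank(A − λI):
  rank(A − (-4)·I) = 2, so dim ker(A − (-4)·I) = n − 2 = 1

Summary:
  λ = -4: algebraic multiplicity = 3, geometric multiplicity = 1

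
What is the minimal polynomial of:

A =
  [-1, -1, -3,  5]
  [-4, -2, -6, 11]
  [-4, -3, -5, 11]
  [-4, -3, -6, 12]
x^3 - 3*x^2 + 3*x - 1

The characteristic polynomial is χ_A(x) = (x - 1)^4, so the eigenvalues are known. The minimal polynomial is
  m_A(x) = Π_λ (x − λ)^{k_λ}
where k_λ is the size of the *largest* Jordan block for λ (equivalently, the smallest k with (A − λI)^k v = 0 for every generalised eigenvector v of λ).

  λ = 1: largest Jordan block has size 3, contributing (x − 1)^3

So m_A(x) = (x - 1)^3 = x^3 - 3*x^2 + 3*x - 1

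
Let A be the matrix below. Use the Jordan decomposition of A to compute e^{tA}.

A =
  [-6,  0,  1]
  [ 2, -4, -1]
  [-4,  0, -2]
e^{tA} =
  [-2*t*exp(-4*t) + exp(-4*t), 0, t*exp(-4*t)]
  [2*t*exp(-4*t), exp(-4*t), -t*exp(-4*t)]
  [-4*t*exp(-4*t), 0, 2*t*exp(-4*t) + exp(-4*t)]

Strategy: write A = P · J · P⁻¹ where J is a Jordan canonical form, so e^{tA} = P · e^{tJ} · P⁻¹, and e^{tJ} can be computed block-by-block.

A has Jordan form
J =
  [-4,  1,  0]
  [ 0, -4,  0]
  [ 0,  0, -4]
(up to reordering of blocks).

Per-block formulas:
  For a 1×1 block at λ = -4: exp(t · [-4]) = [e^(-4t)].
  For a 2×2 Jordan block J_2(-4): exp(t · J_2(-4)) = e^(-4t)·(I + t·N), where N is the 2×2 nilpotent shift.

After assembling e^{tJ} and conjugating by P, we get:

e^{tA} =
  [-2*t*exp(-4*t) + exp(-4*t), 0, t*exp(-4*t)]
  [2*t*exp(-4*t), exp(-4*t), -t*exp(-4*t)]
  [-4*t*exp(-4*t), 0, 2*t*exp(-4*t) + exp(-4*t)]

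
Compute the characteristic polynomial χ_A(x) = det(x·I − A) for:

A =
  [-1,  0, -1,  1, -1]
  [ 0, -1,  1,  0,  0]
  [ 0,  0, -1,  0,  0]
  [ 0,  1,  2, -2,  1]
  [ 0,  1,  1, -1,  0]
x^5 + 5*x^4 + 10*x^3 + 10*x^2 + 5*x + 1

Expanding det(x·I − A) (e.g. by cofactor expansion or by noting that A is similar to its Jordan form J, which has the same characteristic polynomial as A) gives
  χ_A(x) = x^5 + 5*x^4 + 10*x^3 + 10*x^2 + 5*x + 1
which factors as (x + 1)^5. The eigenvalues (with algebraic multiplicities) are λ = -1 with multiplicity 5.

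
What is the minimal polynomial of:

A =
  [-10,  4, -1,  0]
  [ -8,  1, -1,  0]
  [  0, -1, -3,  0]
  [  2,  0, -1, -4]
x^3 + 12*x^2 + 48*x + 64

The characteristic polynomial is χ_A(x) = (x + 4)^4, so the eigenvalues are known. The minimal polynomial is
  m_A(x) = Π_λ (x − λ)^{k_λ}
where k_λ is the size of the *largest* Jordan block for λ (equivalently, the smallest k with (A − λI)^k v = 0 for every generalised eigenvector v of λ).

  λ = -4: largest Jordan block has size 3, contributing (x + 4)^3

So m_A(x) = (x + 4)^3 = x^3 + 12*x^2 + 48*x + 64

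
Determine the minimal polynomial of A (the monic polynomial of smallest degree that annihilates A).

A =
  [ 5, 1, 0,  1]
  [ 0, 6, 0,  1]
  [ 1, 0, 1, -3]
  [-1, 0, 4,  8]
x^3 - 15*x^2 + 75*x - 125

The characteristic polynomial is χ_A(x) = (x - 5)^4, so the eigenvalues are known. The minimal polynomial is
  m_A(x) = Π_λ (x − λ)^{k_λ}
where k_λ is the size of the *largest* Jordan block for λ (equivalently, the smallest k with (A − λI)^k v = 0 for every generalised eigenvector v of λ).

  λ = 5: largest Jordan block has size 3, contributing (x − 5)^3

So m_A(x) = (x - 5)^3 = x^3 - 15*x^2 + 75*x - 125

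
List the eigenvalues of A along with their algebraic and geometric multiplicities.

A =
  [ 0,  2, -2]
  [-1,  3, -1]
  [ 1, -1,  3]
λ = 2: alg = 3, geom = 2

Step 1 — factor the characteristic polynomial to read off the algebraic multiplicities:
  χ_A(x) = (x - 2)^3

Step 2 — compute geometric multiplicities via the rank-nullity identity g(λ) = n − rank(A − λI):
  rank(A − (2)·I) = 1, so dim ker(A − (2)·I) = n − 1 = 2

Summary:
  λ = 2: algebraic multiplicity = 3, geometric multiplicity = 2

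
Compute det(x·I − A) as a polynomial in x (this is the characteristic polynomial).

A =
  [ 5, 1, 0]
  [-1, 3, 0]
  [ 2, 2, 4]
x^3 - 12*x^2 + 48*x - 64

Expanding det(x·I − A) (e.g. by cofactor expansion or by noting that A is similar to its Jordan form J, which has the same characteristic polynomial as A) gives
  χ_A(x) = x^3 - 12*x^2 + 48*x - 64
which factors as (x - 4)^3. The eigenvalues (with algebraic multiplicities) are λ = 4 with multiplicity 3.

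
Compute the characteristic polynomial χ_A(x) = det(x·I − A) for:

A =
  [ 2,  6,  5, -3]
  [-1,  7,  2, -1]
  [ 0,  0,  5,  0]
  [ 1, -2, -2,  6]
x^4 - 20*x^3 + 150*x^2 - 500*x + 625

Expanding det(x·I − A) (e.g. by cofactor expansion or by noting that A is similar to its Jordan form J, which has the same characteristic polynomial as A) gives
  χ_A(x) = x^4 - 20*x^3 + 150*x^2 - 500*x + 625
which factors as (x - 5)^4. The eigenvalues (with algebraic multiplicities) are λ = 5 with multiplicity 4.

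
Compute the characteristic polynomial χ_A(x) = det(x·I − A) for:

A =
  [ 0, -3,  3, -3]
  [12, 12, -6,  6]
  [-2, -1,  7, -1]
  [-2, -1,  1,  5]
x^4 - 24*x^3 + 216*x^2 - 864*x + 1296

Expanding det(x·I − A) (e.g. by cofactor expansion or by noting that A is similar to its Jordan form J, which has the same characteristic polynomial as A) gives
  χ_A(x) = x^4 - 24*x^3 + 216*x^2 - 864*x + 1296
which factors as (x - 6)^4. The eigenvalues (with algebraic multiplicities) are λ = 6 with multiplicity 4.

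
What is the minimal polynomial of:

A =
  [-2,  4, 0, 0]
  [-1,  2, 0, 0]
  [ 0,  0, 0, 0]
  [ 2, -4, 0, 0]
x^2

The characteristic polynomial is χ_A(x) = x^4, so the eigenvalues are known. The minimal polynomial is
  m_A(x) = Π_λ (x − λ)^{k_λ}
where k_λ is the size of the *largest* Jordan block for λ (equivalently, the smallest k with (A − λI)^k v = 0 for every generalised eigenvector v of λ).

  λ = 0: largest Jordan block has size 2, contributing (x − 0)^2

So m_A(x) = x^2 = x^2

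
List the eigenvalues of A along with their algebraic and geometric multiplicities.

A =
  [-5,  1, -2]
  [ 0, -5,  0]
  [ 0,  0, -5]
λ = -5: alg = 3, geom = 2

Step 1 — factor the characteristic polynomial to read off the algebraic multiplicities:
  χ_A(x) = (x + 5)^3

Step 2 — compute geometric multiplicities via the rank-nullity identity g(λ) = n − rank(A − λI):
  rank(A − (-5)·I) = 1, so dim ker(A − (-5)·I) = n − 1 = 2

Summary:
  λ = -5: algebraic multiplicity = 3, geometric multiplicity = 2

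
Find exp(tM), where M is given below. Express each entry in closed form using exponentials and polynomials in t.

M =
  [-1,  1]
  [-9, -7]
e^{tM} =
  [3*t*exp(-4*t) + exp(-4*t), t*exp(-4*t)]
  [-9*t*exp(-4*t), -3*t*exp(-4*t) + exp(-4*t)]

Strategy: write M = P · J · P⁻¹ where J is a Jordan canonical form, so e^{tM} = P · e^{tJ} · P⁻¹, and e^{tJ} can be computed block-by-block.

M has Jordan form
J =
  [-4,  1]
  [ 0, -4]
(up to reordering of blocks).

Per-block formulas:
  For a 2×2 Jordan block J_2(-4): exp(t · J_2(-4)) = e^(-4t)·(I + t·N), where N is the 2×2 nilpotent shift.

After assembling e^{tJ} and conjugating by P, we get:

e^{tM} =
  [3*t*exp(-4*t) + exp(-4*t), t*exp(-4*t)]
  [-9*t*exp(-4*t), -3*t*exp(-4*t) + exp(-4*t)]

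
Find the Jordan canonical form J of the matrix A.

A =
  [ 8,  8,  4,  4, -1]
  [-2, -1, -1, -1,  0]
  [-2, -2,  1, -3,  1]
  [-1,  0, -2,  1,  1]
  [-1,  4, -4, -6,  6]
J_3(3) ⊕ J_2(3)

The characteristic polynomial is
  det(x·I − A) = x^5 - 15*x^4 + 90*x^3 - 270*x^2 + 405*x - 243 = (x - 3)^5

Eigenvalues and multiplicities (the geometric multiplicity of λ is n − rank(A − λI), which equals the number of Jordan blocks for λ):
  λ = 3: algebraic multiplicity = 5, geometric multiplicity = 2

Determining the block sizes for each eigenvalue:
  λ = 3: with am = 5 and gm = 2, the partition is not yet determined (e.g. several partitions of 5 into 2 parts exist). Let N = A − (3)·I. Computing rank(N^1) = 3, rank(N^2) = 1, rank(N^3) = 0; the number of blocks of size ≥ j is rank(N^{j−1}) − rank(N^j), giving [2, 2, 1]. So we have 1 block(s) of size 3, 1 block(s) of size 2 → block sizes [3, 2]

Assembling the blocks gives a Jordan form
J =
  [3, 1, 0, 0, 0]
  [0, 3, 1, 0, 0]
  [0, 0, 3, 0, 0]
  [0, 0, 0, 3, 1]
  [0, 0, 0, 0, 3]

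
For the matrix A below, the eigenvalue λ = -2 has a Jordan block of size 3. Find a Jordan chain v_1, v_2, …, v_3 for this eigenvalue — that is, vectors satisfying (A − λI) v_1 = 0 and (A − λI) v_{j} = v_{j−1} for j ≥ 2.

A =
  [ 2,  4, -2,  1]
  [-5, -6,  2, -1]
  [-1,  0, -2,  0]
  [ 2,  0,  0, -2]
A Jordan chain for λ = -2 of length 3:
v_1 = (0, -4, -4, 8)ᵀ
v_2 = (4, -5, -1, 2)ᵀ
v_3 = (1, 0, 0, 0)ᵀ

Let N = A − (-2)·I. We want v_3 with N^3 v_3 = 0 but N^2 v_3 ≠ 0; then v_{j-1} := N · v_j for j = 3, …, 2.

Pick v_3 = (1, 0, 0, 0)ᵀ.
Then v_2 = N · v_3 = (4, -5, -1, 2)ᵀ.
Then v_1 = N · v_2 = (0, -4, -4, 8)ᵀ.

Sanity check: (A − (-2)·I) v_1 = (0, 0, 0, 0)ᵀ = 0. ✓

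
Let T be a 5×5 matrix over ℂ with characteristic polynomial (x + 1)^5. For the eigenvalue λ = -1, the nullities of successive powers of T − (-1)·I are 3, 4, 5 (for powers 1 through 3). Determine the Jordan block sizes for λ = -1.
Block sizes for λ = -1: [3, 1, 1]

From the dimensions of kernels of powers, the number of Jordan blocks of size at least j is d_j − d_{j−1} where d_j = dim ker(N^j) (with d_0 = 0). Computing the differences gives [3, 1, 1].
The number of blocks of size exactly k is (#blocks of size ≥ k) − (#blocks of size ≥ k + 1), so the partition is: 2 block(s) of size 1, 1 block(s) of size 3.
In nonincreasing order the block sizes are [3, 1, 1].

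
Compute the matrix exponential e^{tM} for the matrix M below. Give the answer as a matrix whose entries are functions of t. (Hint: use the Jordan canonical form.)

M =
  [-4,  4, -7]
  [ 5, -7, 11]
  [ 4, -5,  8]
e^{tM} =
  [t^2*exp(-t)/2 - 3*t*exp(-t) + exp(-t), -t^2*exp(-t)/2 + 4*t*exp(-t), t^2*exp(-t) - 7*t*exp(-t)]
  [-t^2*exp(-t)/2 + 5*t*exp(-t), t^2*exp(-t)/2 - 6*t*exp(-t) + exp(-t), -t^2*exp(-t) + 11*t*exp(-t)]
  [-t^2*exp(-t)/2 + 4*t*exp(-t), t^2*exp(-t)/2 - 5*t*exp(-t), -t^2*exp(-t) + 9*t*exp(-t) + exp(-t)]

Strategy: write M = P · J · P⁻¹ where J is a Jordan canonical form, so e^{tM} = P · e^{tJ} · P⁻¹, and e^{tJ} can be computed block-by-block.

M has Jordan form
J =
  [-1,  1,  0]
  [ 0, -1,  1]
  [ 0,  0, -1]
(up to reordering of blocks).

Per-block formulas:
  For a 3×3 Jordan block J_3(-1): exp(t · J_3(-1)) = e^(-1t)·(I + t·N + (t^2/2)·N^2), where N is the 3×3 nilpotent shift.

After assembling e^{tJ} and conjugating by P, we get:

e^{tM} =
  [t^2*exp(-t)/2 - 3*t*exp(-t) + exp(-t), -t^2*exp(-t)/2 + 4*t*exp(-t), t^2*exp(-t) - 7*t*exp(-t)]
  [-t^2*exp(-t)/2 + 5*t*exp(-t), t^2*exp(-t)/2 - 6*t*exp(-t) + exp(-t), -t^2*exp(-t) + 11*t*exp(-t)]
  [-t^2*exp(-t)/2 + 4*t*exp(-t), t^2*exp(-t)/2 - 5*t*exp(-t), -t^2*exp(-t) + 9*t*exp(-t) + exp(-t)]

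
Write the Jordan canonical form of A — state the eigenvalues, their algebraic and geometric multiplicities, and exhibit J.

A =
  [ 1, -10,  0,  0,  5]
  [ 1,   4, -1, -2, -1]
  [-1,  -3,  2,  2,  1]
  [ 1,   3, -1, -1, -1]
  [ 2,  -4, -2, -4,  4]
J_2(1) ⊕ J_1(1) ⊕ J_1(1) ⊕ J_1(6)

The characteristic polynomial is
  det(x·I − A) = x^5 - 10*x^4 + 30*x^3 - 40*x^2 + 25*x - 6 = (x - 6)*(x - 1)^4

Eigenvalues and multiplicities (the geometric multiplicity of λ is n − rank(A − λI), which equals the number of Jordan blocks for λ):
  λ = 1: algebraic multiplicity = 4, geometric multiplicity = 3
  λ = 6: algebraic multiplicity = 1, geometric multiplicity = 1

Determining the block sizes for each eigenvalue:
  λ = 1: 3 blocks summing to 4 forces exactly one block of size 2 and the rest size 1 → block sizes [2, 1, 1]
  λ = 6: one block (gm = 1), so the single block has size am = 1 → block sizes [1]

Assembling the blocks gives a Jordan form
J =
  [1, 1, 0, 0, 0]
  [0, 1, 0, 0, 0]
  [0, 0, 1, 0, 0]
  [0, 0, 0, 1, 0]
  [0, 0, 0, 0, 6]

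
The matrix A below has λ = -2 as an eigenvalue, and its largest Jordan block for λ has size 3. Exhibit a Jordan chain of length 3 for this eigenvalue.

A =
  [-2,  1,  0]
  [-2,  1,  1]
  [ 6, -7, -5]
A Jordan chain for λ = -2 of length 3:
v_1 = (-2, 0, -4)ᵀ
v_2 = (0, -2, 6)ᵀ
v_3 = (1, 0, 0)ᵀ

Let N = A − (-2)·I. We want v_3 with N^3 v_3 = 0 but N^2 v_3 ≠ 0; then v_{j-1} := N · v_j for j = 3, …, 2.

Pick v_3 = (1, 0, 0)ᵀ.
Then v_2 = N · v_3 = (0, -2, 6)ᵀ.
Then v_1 = N · v_2 = (-2, 0, -4)ᵀ.

Sanity check: (A − (-2)·I) v_1 = (0, 0, 0)ᵀ = 0. ✓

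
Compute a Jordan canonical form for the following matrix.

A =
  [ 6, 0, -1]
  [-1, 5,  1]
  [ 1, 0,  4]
J_2(5) ⊕ J_1(5)

The characteristic polynomial is
  det(x·I − A) = x^3 - 15*x^2 + 75*x - 125 = (x - 5)^3

Eigenvalues and multiplicities (the geometric multiplicity of λ is n − rank(A − λI), which equals the number of Jordan blocks for λ):
  λ = 5: algebraic multiplicity = 3, geometric multiplicity = 2

Determining the block sizes for each eigenvalue:
  λ = 5: 2 blocks summing to 3 forces exactly one block of size 2 and the rest size 1 → block sizes [2, 1]

Assembling the blocks gives a Jordan form
J =
  [5, 1, 0]
  [0, 5, 0]
  [0, 0, 5]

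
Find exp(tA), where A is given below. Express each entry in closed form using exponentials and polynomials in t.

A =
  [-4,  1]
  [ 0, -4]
e^{tA} =
  [exp(-4*t), t*exp(-4*t)]
  [0, exp(-4*t)]

Strategy: write A = P · J · P⁻¹ where J is a Jordan canonical form, so e^{tA} = P · e^{tJ} · P⁻¹, and e^{tJ} can be computed block-by-block.

A has Jordan form
J =
  [-4,  1]
  [ 0, -4]
(up to reordering of blocks).

Per-block formulas:
  For a 2×2 Jordan block J_2(-4): exp(t · J_2(-4)) = e^(-4t)·(I + t·N), where N is the 2×2 nilpotent shift.

After assembling e^{tJ} and conjugating by P, we get:

e^{tA} =
  [exp(-4*t), t*exp(-4*t)]
  [0, exp(-4*t)]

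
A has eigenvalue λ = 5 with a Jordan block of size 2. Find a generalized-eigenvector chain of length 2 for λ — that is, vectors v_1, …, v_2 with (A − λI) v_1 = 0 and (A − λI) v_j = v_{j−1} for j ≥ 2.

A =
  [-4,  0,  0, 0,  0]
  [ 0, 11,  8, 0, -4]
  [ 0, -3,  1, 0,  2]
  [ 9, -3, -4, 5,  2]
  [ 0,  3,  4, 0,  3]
A Jordan chain for λ = 5 of length 2:
v_1 = (0, 6, -3, -3, 3)ᵀ
v_2 = (0, 1, 0, 0, 0)ᵀ

Let N = A − (5)·I. We want v_2 with N^2 v_2 = 0 but N^1 v_2 ≠ 0; then v_{j-1} := N · v_j for j = 2, …, 2.

Pick v_2 = (0, 1, 0, 0, 0)ᵀ.
Then v_1 = N · v_2 = (0, 6, -3, -3, 3)ᵀ.

Sanity check: (A − (5)·I) v_1 = (0, 0, 0, 0, 0)ᵀ = 0. ✓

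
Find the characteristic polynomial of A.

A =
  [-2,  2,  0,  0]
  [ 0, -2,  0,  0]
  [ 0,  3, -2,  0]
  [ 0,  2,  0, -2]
x^4 + 8*x^3 + 24*x^2 + 32*x + 16

Expanding det(x·I − A) (e.g. by cofactor expansion or by noting that A is similar to its Jordan form J, which has the same characteristic polynomial as A) gives
  χ_A(x) = x^4 + 8*x^3 + 24*x^2 + 32*x + 16
which factors as (x + 2)^4. The eigenvalues (with algebraic multiplicities) are λ = -2 with multiplicity 4.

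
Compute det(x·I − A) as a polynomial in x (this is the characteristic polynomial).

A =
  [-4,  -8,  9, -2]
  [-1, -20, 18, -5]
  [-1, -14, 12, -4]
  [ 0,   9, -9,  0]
x^4 + 12*x^3 + 54*x^2 + 108*x + 81

Expanding det(x·I − A) (e.g. by cofactor expansion or by noting that A is similar to its Jordan form J, which has the same characteristic polynomial as A) gives
  χ_A(x) = x^4 + 12*x^3 + 54*x^2 + 108*x + 81
which factors as (x + 3)^4. The eigenvalues (with algebraic multiplicities) are λ = -3 with multiplicity 4.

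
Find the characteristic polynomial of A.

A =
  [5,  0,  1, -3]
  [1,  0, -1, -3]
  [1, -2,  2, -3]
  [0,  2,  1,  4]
x^4 - 11*x^3 + 44*x^2 - 76*x + 48

Expanding det(x·I − A) (e.g. by cofactor expansion or by noting that A is similar to its Jordan form J, which has the same characteristic polynomial as A) gives
  χ_A(x) = x^4 - 11*x^3 + 44*x^2 - 76*x + 48
which factors as (x - 4)*(x - 3)*(x - 2)^2. The eigenvalues (with algebraic multiplicities) are λ = 2 with multiplicity 2, λ = 3 with multiplicity 1, λ = 4 with multiplicity 1.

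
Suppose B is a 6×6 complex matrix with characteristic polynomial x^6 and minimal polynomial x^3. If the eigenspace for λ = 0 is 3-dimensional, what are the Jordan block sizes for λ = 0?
Block sizes for λ = 0: [3, 2, 1]

Step 1 — from the characteristic polynomial, algebraic multiplicity of λ = 0 is 6. From dim ker(B − (0)·I) = 3, there are exactly 3 Jordan blocks for λ = 0.
Step 2 — from the minimal polynomial, the factor (x − 0)^3 tells us the largest block for λ = 0 has size 3.
Step 3 — with total size 6, 3 blocks, and largest block 3, the block sizes (in nonincreasing order) are [3, 2, 1].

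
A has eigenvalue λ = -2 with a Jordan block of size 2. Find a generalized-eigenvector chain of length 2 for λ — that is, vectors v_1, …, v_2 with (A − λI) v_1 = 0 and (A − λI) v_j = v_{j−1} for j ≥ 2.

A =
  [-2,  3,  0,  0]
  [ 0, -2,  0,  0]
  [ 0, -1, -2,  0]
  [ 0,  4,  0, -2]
A Jordan chain for λ = -2 of length 2:
v_1 = (3, 0, -1, 4)ᵀ
v_2 = (0, 1, 0, 0)ᵀ

Let N = A − (-2)·I. We want v_2 with N^2 v_2 = 0 but N^1 v_2 ≠ 0; then v_{j-1} := N · v_j for j = 2, …, 2.

Pick v_2 = (0, 1, 0, 0)ᵀ.
Then v_1 = N · v_2 = (3, 0, -1, 4)ᵀ.

Sanity check: (A − (-2)·I) v_1 = (0, 0, 0, 0)ᵀ = 0. ✓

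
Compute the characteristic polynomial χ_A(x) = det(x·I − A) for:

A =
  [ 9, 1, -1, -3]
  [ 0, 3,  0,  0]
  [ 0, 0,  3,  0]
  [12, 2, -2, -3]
x^4 - 12*x^3 + 54*x^2 - 108*x + 81

Expanding det(x·I − A) (e.g. by cofactor expansion or by noting that A is similar to its Jordan form J, which has the same characteristic polynomial as A) gives
  χ_A(x) = x^4 - 12*x^3 + 54*x^2 - 108*x + 81
which factors as (x - 3)^4. The eigenvalues (with algebraic multiplicities) are λ = 3 with multiplicity 4.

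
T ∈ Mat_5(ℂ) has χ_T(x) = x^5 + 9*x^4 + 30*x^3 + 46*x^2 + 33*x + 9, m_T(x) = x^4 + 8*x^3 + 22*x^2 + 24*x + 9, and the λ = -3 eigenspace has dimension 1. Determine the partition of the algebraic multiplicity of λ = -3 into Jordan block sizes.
Block sizes for λ = -3: [2]

Step 1 — from the characteristic polynomial, algebraic multiplicity of λ = -3 is 2. From dim ker(T − (-3)·I) = 1, there are exactly 1 Jordan blocks for λ = -3.
Step 2 — from the minimal polynomial, the factor (x + 3)^2 tells us the largest block for λ = -3 has size 2.
Step 3 — with total size 2, 1 blocks, and largest block 2, the block sizes (in nonincreasing order) are [2].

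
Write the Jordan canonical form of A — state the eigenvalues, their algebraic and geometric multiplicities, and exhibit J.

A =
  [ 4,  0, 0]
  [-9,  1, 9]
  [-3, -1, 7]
J_2(4) ⊕ J_1(4)

The characteristic polynomial is
  det(x·I − A) = x^3 - 12*x^2 + 48*x - 64 = (x - 4)^3

Eigenvalues and multiplicities (the geometric multiplicity of λ is n − rank(A − λI), which equals the number of Jordan blocks for λ):
  λ = 4: algebraic multiplicity = 3, geometric multiplicity = 2

Determining the block sizes for each eigenvalue:
  λ = 4: 2 blocks summing to 3 forces exactly one block of size 2 and the rest size 1 → block sizes [2, 1]

Assembling the blocks gives a Jordan form
J =
  [4, 1, 0]
  [0, 4, 0]
  [0, 0, 4]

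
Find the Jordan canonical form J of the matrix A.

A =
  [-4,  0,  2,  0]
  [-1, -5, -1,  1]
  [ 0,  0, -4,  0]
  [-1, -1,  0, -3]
J_3(-4) ⊕ J_1(-4)

The characteristic polynomial is
  det(x·I − A) = x^4 + 16*x^3 + 96*x^2 + 256*x + 256 = (x + 4)^4

Eigenvalues and multiplicities (the geometric multiplicity of λ is n − rank(A − λI), which equals the number of Jordan blocks for λ):
  λ = -4: algebraic multiplicity = 4, geometric multiplicity = 2

Determining the block sizes for each eigenvalue:
  λ = -4: with am = 4 and gm = 2, the partition is not yet determined (e.g. several partitions of 4 into 2 parts exist). Let N = A − (-4)·I. Computing rank(N^1) = 2, rank(N^2) = 1, rank(N^3) = 0; the number of blocks of size ≥ j is rank(N^{j−1}) − rank(N^j), giving [2, 1, 1]. So we have 1 block(s) of size 3, 1 block(s) of size 1 → block sizes [3, 1]

Assembling the blocks gives a Jordan form
J =
  [-4,  1,  0,  0]
  [ 0, -4,  1,  0]
  [ 0,  0, -4,  0]
  [ 0,  0,  0, -4]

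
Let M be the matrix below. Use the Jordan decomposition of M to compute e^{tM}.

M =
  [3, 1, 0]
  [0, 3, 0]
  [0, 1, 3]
e^{tM} =
  [exp(3*t), t*exp(3*t), 0]
  [0, exp(3*t), 0]
  [0, t*exp(3*t), exp(3*t)]

Strategy: write M = P · J · P⁻¹ where J is a Jordan canonical form, so e^{tM} = P · e^{tJ} · P⁻¹, and e^{tJ} can be computed block-by-block.

M has Jordan form
J =
  [3, 1, 0]
  [0, 3, 0]
  [0, 0, 3]
(up to reordering of blocks).

Per-block formulas:
  For a 1×1 block at λ = 3: exp(t · [3]) = [e^(3t)].
  For a 2×2 Jordan block J_2(3): exp(t · J_2(3)) = e^(3t)·(I + t·N), where N is the 2×2 nilpotent shift.

After assembling e^{tJ} and conjugating by P, we get:

e^{tM} =
  [exp(3*t), t*exp(3*t), 0]
  [0, exp(3*t), 0]
  [0, t*exp(3*t), exp(3*t)]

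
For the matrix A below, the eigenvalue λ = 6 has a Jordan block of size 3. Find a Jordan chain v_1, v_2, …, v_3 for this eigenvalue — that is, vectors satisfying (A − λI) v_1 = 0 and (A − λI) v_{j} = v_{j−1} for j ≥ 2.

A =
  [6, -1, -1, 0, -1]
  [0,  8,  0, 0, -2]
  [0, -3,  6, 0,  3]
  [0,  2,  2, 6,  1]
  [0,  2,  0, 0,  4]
A Jordan chain for λ = 6 of length 3:
v_1 = (-1, 0, 0, 0, 0)ᵀ
v_2 = (-1, 2, -3, 2, 2)ᵀ
v_3 = (0, 1, 0, 0, 0)ᵀ

Let N = A − (6)·I. We want v_3 with N^3 v_3 = 0 but N^2 v_3 ≠ 0; then v_{j-1} := N · v_j for j = 3, …, 2.

Pick v_3 = (0, 1, 0, 0, 0)ᵀ.
Then v_2 = N · v_3 = (-1, 2, -3, 2, 2)ᵀ.
Then v_1 = N · v_2 = (-1, 0, 0, 0, 0)ᵀ.

Sanity check: (A − (6)·I) v_1 = (0, 0, 0, 0, 0)ᵀ = 0. ✓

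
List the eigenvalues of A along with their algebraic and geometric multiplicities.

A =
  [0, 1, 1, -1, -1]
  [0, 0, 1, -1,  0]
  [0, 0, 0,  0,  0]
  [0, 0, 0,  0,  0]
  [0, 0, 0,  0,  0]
λ = 0: alg = 5, geom = 3

Step 1 — factor the characteristic polynomial to read off the algebraic multiplicities:
  χ_A(x) = x^5

Step 2 — compute geometric multiplicities via the rank-nullity identity g(λ) = n − rank(A − λI):
  rank(A − (0)·I) = 2, so dim ker(A − (0)·I) = n − 2 = 3

Summary:
  λ = 0: algebraic multiplicity = 5, geometric multiplicity = 3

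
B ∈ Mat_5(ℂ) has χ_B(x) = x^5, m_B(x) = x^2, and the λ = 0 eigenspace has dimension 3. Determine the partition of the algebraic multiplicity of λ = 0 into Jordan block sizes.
Block sizes for λ = 0: [2, 2, 1]

Step 1 — from the characteristic polynomial, algebraic multiplicity of λ = 0 is 5. From dim ker(B − (0)·I) = 3, there are exactly 3 Jordan blocks for λ = 0.
Step 2 — from the minimal polynomial, the factor (x − 0)^2 tells us the largest block for λ = 0 has size 2.
Step 3 — with total size 5, 3 blocks, and largest block 2, the block sizes (in nonincreasing order) are [2, 2, 1].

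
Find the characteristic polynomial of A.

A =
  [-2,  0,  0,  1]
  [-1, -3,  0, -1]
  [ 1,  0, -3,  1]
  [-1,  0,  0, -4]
x^4 + 12*x^3 + 54*x^2 + 108*x + 81

Expanding det(x·I − A) (e.g. by cofactor expansion or by noting that A is similar to its Jordan form J, which has the same characteristic polynomial as A) gives
  χ_A(x) = x^4 + 12*x^3 + 54*x^2 + 108*x + 81
which factors as (x + 3)^4. The eigenvalues (with algebraic multiplicities) are λ = -3 with multiplicity 4.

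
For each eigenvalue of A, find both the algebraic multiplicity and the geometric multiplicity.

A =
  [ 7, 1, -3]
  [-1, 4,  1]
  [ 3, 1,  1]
λ = 4: alg = 3, geom = 1

Step 1 — factor the characteristic polynomial to read off the algebraic multiplicities:
  χ_A(x) = (x - 4)^3

Step 2 — compute geometric multiplicities via the rank-nullity identity g(λ) = n − rank(A − λI):
  rank(A − (4)·I) = 2, so dim ker(A − (4)·I) = n − 2 = 1

Summary:
  λ = 4: algebraic multiplicity = 3, geometric multiplicity = 1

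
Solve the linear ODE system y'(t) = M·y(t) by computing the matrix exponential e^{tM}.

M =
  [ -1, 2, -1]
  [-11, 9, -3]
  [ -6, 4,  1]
e^{tM} =
  [-4*t*exp(3*t) + exp(3*t), 2*t*exp(3*t), -t*exp(3*t)]
  [-2*t^2*exp(3*t) - 11*t*exp(3*t), t^2*exp(3*t) + 6*t*exp(3*t) + exp(3*t), -t^2*exp(3*t)/2 - 3*t*exp(3*t)]
  [-4*t^2*exp(3*t) - 6*t*exp(3*t), 2*t^2*exp(3*t) + 4*t*exp(3*t), -t^2*exp(3*t) - 2*t*exp(3*t) + exp(3*t)]

Strategy: write M = P · J · P⁻¹ where J is a Jordan canonical form, so e^{tM} = P · e^{tJ} · P⁻¹, and e^{tJ} can be computed block-by-block.

M has Jordan form
J =
  [3, 1, 0]
  [0, 3, 1]
  [0, 0, 3]
(up to reordering of blocks).

Per-block formulas:
  For a 3×3 Jordan block J_3(3): exp(t · J_3(3)) = e^(3t)·(I + t·N + (t^2/2)·N^2), where N is the 3×3 nilpotent shift.

After assembling e^{tJ} and conjugating by P, we get:

e^{tM} =
  [-4*t*exp(3*t) + exp(3*t), 2*t*exp(3*t), -t*exp(3*t)]
  [-2*t^2*exp(3*t) - 11*t*exp(3*t), t^2*exp(3*t) + 6*t*exp(3*t) + exp(3*t), -t^2*exp(3*t)/2 - 3*t*exp(3*t)]
  [-4*t^2*exp(3*t) - 6*t*exp(3*t), 2*t^2*exp(3*t) + 4*t*exp(3*t), -t^2*exp(3*t) - 2*t*exp(3*t) + exp(3*t)]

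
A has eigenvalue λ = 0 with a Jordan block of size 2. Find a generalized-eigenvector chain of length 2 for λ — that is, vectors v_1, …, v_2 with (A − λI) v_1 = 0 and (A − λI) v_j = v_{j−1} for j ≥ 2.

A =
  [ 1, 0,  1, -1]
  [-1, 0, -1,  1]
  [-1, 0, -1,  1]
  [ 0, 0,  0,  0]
A Jordan chain for λ = 0 of length 2:
v_1 = (1, -1, -1, 0)ᵀ
v_2 = (1, 0, 0, 0)ᵀ

Let N = A − (0)·I. We want v_2 with N^2 v_2 = 0 but N^1 v_2 ≠ 0; then v_{j-1} := N · v_j for j = 2, …, 2.

Pick v_2 = (1, 0, 0, 0)ᵀ.
Then v_1 = N · v_2 = (1, -1, -1, 0)ᵀ.

Sanity check: (A − (0)·I) v_1 = (0, 0, 0, 0)ᵀ = 0. ✓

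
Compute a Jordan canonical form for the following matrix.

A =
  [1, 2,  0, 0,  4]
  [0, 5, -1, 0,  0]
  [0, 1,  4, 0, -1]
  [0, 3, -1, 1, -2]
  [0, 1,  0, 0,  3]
J_1(1) ⊕ J_1(1) ⊕ J_3(4)

The characteristic polynomial is
  det(x·I − A) = x^5 - 14*x^4 + 73*x^3 - 172*x^2 + 176*x - 64 = (x - 4)^3*(x - 1)^2

Eigenvalues and multiplicities (the geometric multiplicity of λ is n − rank(A − λI), which equals the number of Jordan blocks for λ):
  λ = 1: algebraic multiplicity = 2, geometric multiplicity = 2
  λ = 4: algebraic multiplicity = 3, geometric multiplicity = 1

Determining the block sizes for each eigenvalue:
  λ = 1: gm = am = 2, so every block has size 1 → block sizes [1, 1]
  λ = 4: one block (gm = 1), so the single block has size am = 3 → block sizes [3]

Assembling the blocks gives a Jordan form
J =
  [1, 0, 0, 0, 0]
  [0, 1, 0, 0, 0]
  [0, 0, 4, 1, 0]
  [0, 0, 0, 4, 1]
  [0, 0, 0, 0, 4]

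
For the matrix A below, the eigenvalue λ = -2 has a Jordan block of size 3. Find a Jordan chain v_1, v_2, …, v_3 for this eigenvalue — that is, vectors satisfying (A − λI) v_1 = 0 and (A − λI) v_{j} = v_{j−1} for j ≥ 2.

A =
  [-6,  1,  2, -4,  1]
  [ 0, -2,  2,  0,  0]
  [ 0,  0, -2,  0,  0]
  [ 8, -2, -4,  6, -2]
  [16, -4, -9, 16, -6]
A Jordan chain for λ = -2 of length 3:
v_1 = (1, 0, 0, -2, -4)ᵀ
v_2 = (2, 2, 0, -4, -9)ᵀ
v_3 = (0, 0, 1, 0, 0)ᵀ

Let N = A − (-2)·I. We want v_3 with N^3 v_3 = 0 but N^2 v_3 ≠ 0; then v_{j-1} := N · v_j for j = 3, …, 2.

Pick v_3 = (0, 0, 1, 0, 0)ᵀ.
Then v_2 = N · v_3 = (2, 2, 0, -4, -9)ᵀ.
Then v_1 = N · v_2 = (1, 0, 0, -2, -4)ᵀ.

Sanity check: (A − (-2)·I) v_1 = (0, 0, 0, 0, 0)ᵀ = 0. ✓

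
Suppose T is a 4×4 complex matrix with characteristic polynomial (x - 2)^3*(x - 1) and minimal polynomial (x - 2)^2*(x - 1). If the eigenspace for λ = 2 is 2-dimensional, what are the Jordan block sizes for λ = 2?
Block sizes for λ = 2: [2, 1]

Step 1 — from the characteristic polynomial, algebraic multiplicity of λ = 2 is 3. From dim ker(T − (2)·I) = 2, there are exactly 2 Jordan blocks for λ = 2.
Step 2 — from the minimal polynomial, the factor (x − 2)^2 tells us the largest block for λ = 2 has size 2.
Step 3 — with total size 3, 2 blocks, and largest block 2, the block sizes (in nonincreasing order) are [2, 1].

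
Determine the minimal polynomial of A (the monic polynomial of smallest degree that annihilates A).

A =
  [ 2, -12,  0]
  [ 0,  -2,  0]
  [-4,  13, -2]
x^3 + 2*x^2 - 4*x - 8

The characteristic polynomial is χ_A(x) = (x - 2)*(x + 2)^2, so the eigenvalues are known. The minimal polynomial is
  m_A(x) = Π_λ (x − λ)^{k_λ}
where k_λ is the size of the *largest* Jordan block for λ (equivalently, the smallest k with (A − λI)^k v = 0 for every generalised eigenvector v of λ).

  λ = -2: largest Jordan block has size 2, contributing (x + 2)^2
  λ = 2: largest Jordan block has size 1, contributing (x − 2)

So m_A(x) = (x - 2)*(x + 2)^2 = x^3 + 2*x^2 - 4*x - 8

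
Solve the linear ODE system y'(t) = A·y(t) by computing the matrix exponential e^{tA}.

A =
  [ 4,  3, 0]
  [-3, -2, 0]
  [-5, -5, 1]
e^{tA} =
  [3*t*exp(t) + exp(t), 3*t*exp(t), 0]
  [-3*t*exp(t), -3*t*exp(t) + exp(t), 0]
  [-5*t*exp(t), -5*t*exp(t), exp(t)]

Strategy: write A = P · J · P⁻¹ where J is a Jordan canonical form, so e^{tA} = P · e^{tJ} · P⁻¹, and e^{tJ} can be computed block-by-block.

A has Jordan form
J =
  [1, 1, 0]
  [0, 1, 0]
  [0, 0, 1]
(up to reordering of blocks).

Per-block formulas:
  For a 2×2 Jordan block J_2(1): exp(t · J_2(1)) = e^(1t)·(I + t·N), where N is the 2×2 nilpotent shift.
  For a 1×1 block at λ = 1: exp(t · [1]) = [e^(1t)].

After assembling e^{tJ} and conjugating by P, we get:

e^{tA} =
  [3*t*exp(t) + exp(t), 3*t*exp(t), 0]
  [-3*t*exp(t), -3*t*exp(t) + exp(t), 0]
  [-5*t*exp(t), -5*t*exp(t), exp(t)]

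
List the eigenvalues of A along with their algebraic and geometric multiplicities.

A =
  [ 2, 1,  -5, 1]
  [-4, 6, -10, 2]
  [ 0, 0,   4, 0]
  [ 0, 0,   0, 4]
λ = 4: alg = 4, geom = 3

Step 1 — factor the characteristic polynomial to read off the algebraic multiplicities:
  χ_A(x) = (x - 4)^4

Step 2 — compute geometric multiplicities via the rank-nullity identity g(λ) = n − rank(A − λI):
  rank(A − (4)·I) = 1, so dim ker(A − (4)·I) = n − 1 = 3

Summary:
  λ = 4: algebraic multiplicity = 4, geometric multiplicity = 3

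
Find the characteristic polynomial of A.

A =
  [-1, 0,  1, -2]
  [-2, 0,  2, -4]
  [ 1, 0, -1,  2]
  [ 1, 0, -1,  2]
x^4

Expanding det(x·I − A) (e.g. by cofactor expansion or by noting that A is similar to its Jordan form J, which has the same characteristic polynomial as A) gives
  χ_A(x) = x^4
which factors as x^4. The eigenvalues (with algebraic multiplicities) are λ = 0 with multiplicity 4.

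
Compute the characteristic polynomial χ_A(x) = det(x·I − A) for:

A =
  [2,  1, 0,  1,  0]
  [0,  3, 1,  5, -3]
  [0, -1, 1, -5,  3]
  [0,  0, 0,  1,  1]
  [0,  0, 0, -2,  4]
x^5 - 11*x^4 + 48*x^3 - 104*x^2 + 112*x - 48

Expanding det(x·I − A) (e.g. by cofactor expansion or by noting that A is similar to its Jordan form J, which has the same characteristic polynomial as A) gives
  χ_A(x) = x^5 - 11*x^4 + 48*x^3 - 104*x^2 + 112*x - 48
which factors as (x - 3)*(x - 2)^4. The eigenvalues (with algebraic multiplicities) are λ = 2 with multiplicity 4, λ = 3 with multiplicity 1.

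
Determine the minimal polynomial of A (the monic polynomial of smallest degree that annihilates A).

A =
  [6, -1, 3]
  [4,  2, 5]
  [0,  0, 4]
x^3 - 12*x^2 + 48*x - 64

The characteristic polynomial is χ_A(x) = (x - 4)^3, so the eigenvalues are known. The minimal polynomial is
  m_A(x) = Π_λ (x − λ)^{k_λ}
where k_λ is the size of the *largest* Jordan block for λ (equivalently, the smallest k with (A − λI)^k v = 0 for every generalised eigenvector v of λ).

  λ = 4: largest Jordan block has size 3, contributing (x − 4)^3

So m_A(x) = (x - 4)^3 = x^3 - 12*x^2 + 48*x - 64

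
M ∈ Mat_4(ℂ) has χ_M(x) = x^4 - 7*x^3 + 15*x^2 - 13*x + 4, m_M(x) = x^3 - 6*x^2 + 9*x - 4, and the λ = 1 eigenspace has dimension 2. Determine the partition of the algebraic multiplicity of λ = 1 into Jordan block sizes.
Block sizes for λ = 1: [2, 1]

Step 1 — from the characteristic polynomial, algebraic multiplicity of λ = 1 is 3. From dim ker(M − (1)·I) = 2, there are exactly 2 Jordan blocks for λ = 1.
Step 2 — from the minimal polynomial, the factor (x − 1)^2 tells us the largest block for λ = 1 has size 2.
Step 3 — with total size 3, 2 blocks, and largest block 2, the block sizes (in nonincreasing order) are [2, 1].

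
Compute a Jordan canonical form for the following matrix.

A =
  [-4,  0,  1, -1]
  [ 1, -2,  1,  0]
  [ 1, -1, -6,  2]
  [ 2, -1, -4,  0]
J_3(-3) ⊕ J_1(-3)

The characteristic polynomial is
  det(x·I − A) = x^4 + 12*x^3 + 54*x^2 + 108*x + 81 = (x + 3)^4

Eigenvalues and multiplicities (the geometric multiplicity of λ is n − rank(A − λI), which equals the number of Jordan blocks for λ):
  λ = -3: algebraic multiplicity = 4, geometric multiplicity = 2

Determining the block sizes for each eigenvalue:
  λ = -3: with am = 4 and gm = 2, the partition is not yet determined (e.g. several partitions of 4 into 2 parts exist). Let N = A − (-3)·I. Computing rank(N^1) = 2, rank(N^2) = 1, rank(N^3) = 0; the number of blocks of size ≥ j is rank(N^{j−1}) − rank(N^j), giving [2, 1, 1]. So we have 1 block(s) of size 3, 1 block(s) of size 1 → block sizes [3, 1]

Assembling the blocks gives a Jordan form
J =
  [-3,  1,  0,  0]
  [ 0, -3,  1,  0]
  [ 0,  0, -3,  0]
  [ 0,  0,  0, -3]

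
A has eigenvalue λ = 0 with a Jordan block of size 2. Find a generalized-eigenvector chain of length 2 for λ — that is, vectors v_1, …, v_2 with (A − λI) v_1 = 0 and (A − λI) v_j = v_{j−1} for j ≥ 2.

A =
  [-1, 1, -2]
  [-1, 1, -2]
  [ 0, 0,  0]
A Jordan chain for λ = 0 of length 2:
v_1 = (-1, -1, 0)ᵀ
v_2 = (1, 0, 0)ᵀ

Let N = A − (0)·I. We want v_2 with N^2 v_2 = 0 but N^1 v_2 ≠ 0; then v_{j-1} := N · v_j for j = 2, …, 2.

Pick v_2 = (1, 0, 0)ᵀ.
Then v_1 = N · v_2 = (-1, -1, 0)ᵀ.

Sanity check: (A − (0)·I) v_1 = (0, 0, 0)ᵀ = 0. ✓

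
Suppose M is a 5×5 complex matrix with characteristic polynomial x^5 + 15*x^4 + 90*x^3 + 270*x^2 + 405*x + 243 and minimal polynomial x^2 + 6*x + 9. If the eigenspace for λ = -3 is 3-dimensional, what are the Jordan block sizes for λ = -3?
Block sizes for λ = -3: [2, 2, 1]

Step 1 — from the characteristic polynomial, algebraic multiplicity of λ = -3 is 5. From dim ker(M − (-3)·I) = 3, there are exactly 3 Jordan blocks for λ = -3.
Step 2 — from the minimal polynomial, the factor (x + 3)^2 tells us the largest block for λ = -3 has size 2.
Step 3 — with total size 5, 3 blocks, and largest block 2, the block sizes (in nonincreasing order) are [2, 2, 1].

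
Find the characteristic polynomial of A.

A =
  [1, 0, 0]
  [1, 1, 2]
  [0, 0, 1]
x^3 - 3*x^2 + 3*x - 1

Expanding det(x·I − A) (e.g. by cofactor expansion or by noting that A is similar to its Jordan form J, which has the same characteristic polynomial as A) gives
  χ_A(x) = x^3 - 3*x^2 + 3*x - 1
which factors as (x - 1)^3. The eigenvalues (with algebraic multiplicities) are λ = 1 with multiplicity 3.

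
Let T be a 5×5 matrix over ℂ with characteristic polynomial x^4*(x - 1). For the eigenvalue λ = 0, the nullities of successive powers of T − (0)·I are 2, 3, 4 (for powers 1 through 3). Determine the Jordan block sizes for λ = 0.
Block sizes for λ = 0: [3, 1]

From the dimensions of kernels of powers, the number of Jordan blocks of size at least j is d_j − d_{j−1} where d_j = dim ker(N^j) (with d_0 = 0). Computing the differences gives [2, 1, 1].
The number of blocks of size exactly k is (#blocks of size ≥ k) − (#blocks of size ≥ k + 1), so the partition is: 1 block(s) of size 1, 1 block(s) of size 3.
In nonincreasing order the block sizes are [3, 1].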